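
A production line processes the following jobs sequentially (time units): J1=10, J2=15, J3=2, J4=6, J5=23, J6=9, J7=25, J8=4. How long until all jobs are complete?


Sequential makespan: sum all processing times
= 10 + 15 + 2 + 6 + 23 + 9 + 25 + 4
= 94 time units


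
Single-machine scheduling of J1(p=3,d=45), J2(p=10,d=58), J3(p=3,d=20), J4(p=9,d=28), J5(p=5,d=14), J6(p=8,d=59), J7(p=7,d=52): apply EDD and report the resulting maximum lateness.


EDD order: J5 → J3 → J4 → J1 → J7 → J2 → J6
Completion and lateness:
  J5: C=5, d=14, L=5-14=-9
  J3: C=8, d=20, L=8-20=-12
  J4: C=17, d=28, L=17-28=-11
  J1: C=20, d=45, L=20-45=-25
  J7: C=27, d=52, L=27-52=-25
  J2: C=37, d=58, L=37-58=-21
  J6: C=45, d=59, L=45-59=-14
Lmax = max(-9, -12, -11, -25, -25, -21, -14)
= -9


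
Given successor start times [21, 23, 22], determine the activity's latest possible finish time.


LF = min of all successor start times
Successors start at: [21, 23, 22]
LF = min(21, 23, 22)
= 21


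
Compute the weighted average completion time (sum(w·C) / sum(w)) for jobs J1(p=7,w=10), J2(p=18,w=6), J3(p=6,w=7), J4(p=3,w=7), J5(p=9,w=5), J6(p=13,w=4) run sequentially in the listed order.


Completion times:
  J1: C=7, w×C=10×7=70
  J2: C=25, w×C=6×25=150
  J3: C=31, w×C=7×31=217
  J4: C=34, w×C=7×34=238
  J5: C=43, w×C=5×43=215
  J6: C=56, w×C=4×56=224
Sum w×C = 1114
Sum w = 39
Weighted avg = 1114/39
= 28.56


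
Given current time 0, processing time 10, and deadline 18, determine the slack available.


Slack = due - current_time - processing
= 18 - 0 - 10
= 8


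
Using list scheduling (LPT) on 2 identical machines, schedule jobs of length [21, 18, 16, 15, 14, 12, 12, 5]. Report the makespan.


Jobs (LPT sorted): [21, 18, 16, 15, 14, 12, 12, 5]
Machines: 2
  J=21 → Machine 1 (load: 0+21=21)
  J=18 → Machine 2 (load: 0+18=18)
  J=16 → Machine 2 (load: 18+16=34)
  J=15 → Machine 1 (load: 21+15=36)
  J=14 → Machine 2 (load: 34+14=48)
  J=12 → Machine 1 (load: 36+12=48)
  J=12 → Machine 1 (load: 48+12=60)
  J=5 → Machine 2 (load: 48+5=53)
Machine loads: [60, 53]
Makespan = max = 60 time units


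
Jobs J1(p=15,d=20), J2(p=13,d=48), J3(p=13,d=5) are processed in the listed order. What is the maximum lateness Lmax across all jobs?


Lateness per job (L = C - d):
  J1: C=15, d=20, L=-5
  J2: C=28, d=48, L=-20
  J3: C=41, d=5, L=36
Lmax = max(-5, -20, 36)
= 36


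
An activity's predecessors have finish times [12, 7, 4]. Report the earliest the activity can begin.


ES = max of all predecessor completion times
Predecessors: [12, 7, 4]
ES = max(12, 7, 4)
= 12


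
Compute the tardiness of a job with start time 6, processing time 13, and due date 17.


Completion = start + processing = 6 + 13 = 19
Tardiness = max(0, C - d) = max(0, 19 - 17)
= max(0, 2)
= 2


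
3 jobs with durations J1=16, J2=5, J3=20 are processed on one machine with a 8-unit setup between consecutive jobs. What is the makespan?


Makespan = Σ processing + (n-1) × setup
= (16 + 5 + 20) + (3-1)×8
= 41 + 16
= 57 time units


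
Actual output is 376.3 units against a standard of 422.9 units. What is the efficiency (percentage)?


Efficiency = (actual / standard) × 100
= (376.3 / 422.9) × 100
= 89.0%


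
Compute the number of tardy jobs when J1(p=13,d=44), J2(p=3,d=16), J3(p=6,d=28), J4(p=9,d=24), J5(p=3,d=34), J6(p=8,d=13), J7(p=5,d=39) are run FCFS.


Completion vs due date:
  J1: C=13, d=44 → on time
  J2: C=16, d=16 → on time
  J3: C=22, d=28 → on time
  J4: C=31, d=24 → TARDY
  J5: C=34, d=34 → on time
  J6: C=42, d=13 → TARDY
  J7: C=47, d=39 → TARDY
Tardy jobs: J4, J6, J7
Count = 3


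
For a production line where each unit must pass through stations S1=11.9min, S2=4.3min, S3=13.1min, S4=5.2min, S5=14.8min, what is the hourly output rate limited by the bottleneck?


Bottleneck = longest station time
Station times: [11.9, 4.3, 13.1, 5.2, 14.8]
Max = 14.8 min
Rate = 60 / 14.8
= 4.05 units/hour (bottleneck: 14.8min)


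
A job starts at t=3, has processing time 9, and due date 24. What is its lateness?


Completion = 3 + 9 = 12
Lateness = C - d = 12 - 24
= -12


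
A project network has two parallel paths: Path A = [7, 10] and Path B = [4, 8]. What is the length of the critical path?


Path A: 7 + 10 = 17
Path B: 4 + 8 = 12
Critical path = longest = max(17, 12)
= 17 (Path A)


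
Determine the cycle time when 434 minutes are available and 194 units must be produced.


Cycle time = available time / demand
= 434 / 194
= 2.24 min/unit


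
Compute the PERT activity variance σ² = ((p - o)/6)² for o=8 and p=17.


σ² = ((p - o) / 6)² = (p - o)² / 36
= (17 - 8)² / 36
= 9² / 36
= 81 / 36
= 2.2500


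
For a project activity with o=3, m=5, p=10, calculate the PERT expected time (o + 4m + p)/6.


te = (o + 4m + p) / 6
= (3 + 4×5 + 10) / 6
= (3 + 20 + 10) / 6
= 33 / 6
= 5.50


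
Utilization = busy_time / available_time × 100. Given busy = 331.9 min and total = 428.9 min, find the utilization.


Utilization = busy / total × 100
= 331.9 / 428.9 × 100
= 77.4%


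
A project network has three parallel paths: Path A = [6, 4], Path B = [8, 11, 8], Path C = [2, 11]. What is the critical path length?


Path A: 6 + 4 = 10
Path B: 8 + 11 + 8 = 27
Path C: 2 + 11 = 13
Critical path = longest = max(10, 27, 13)
= 27 (Path B)


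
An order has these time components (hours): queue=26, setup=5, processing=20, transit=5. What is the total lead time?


Lead time = queue + setup + processing + transit
= 26 + 5 + 20 + 5
= 56 hours


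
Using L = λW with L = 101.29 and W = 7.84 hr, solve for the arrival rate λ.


Little's law: L = λW → λ = L / W
= 101.29 / 7.84
= 12.92 per hour


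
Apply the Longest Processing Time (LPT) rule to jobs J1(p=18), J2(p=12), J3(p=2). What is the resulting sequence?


LPT: sort by longest processing time first
  J1: p=18
  J2: p=12
  J3: p=2
Order: J1 → J2 → J3


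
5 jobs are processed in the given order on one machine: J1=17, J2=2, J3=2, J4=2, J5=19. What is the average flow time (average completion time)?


Completion times:
  J1: completes at 17
  J2: completes at 19
  J3: completes at 21
  J4: completes at 23
  J5: completes at 42
Sum = 122
Average = 122/5
= 24.40


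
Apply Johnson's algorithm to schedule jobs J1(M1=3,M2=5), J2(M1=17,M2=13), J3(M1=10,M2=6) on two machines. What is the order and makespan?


Johnson's rule:
Group 1 (M1≤M2, sort by M1): ['J1']
Group 2 (M1>M2, sort desc M2): ['J2', 'J3']
Sequence: J1 → J2 → J3
Makespan calculation:
  J1: M1 done=3, M2 done=8
  J2: M1 done=20, M2 done=33
  J3: M1 done=30, M2 done=39
= Sequence: J1 → J2 → J3, Makespan: 39


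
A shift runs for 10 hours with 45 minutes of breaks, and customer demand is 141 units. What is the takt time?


Available = 10×60 - 45 = 555 min
Takt time = 555 / 141
= 3.94 min/unit


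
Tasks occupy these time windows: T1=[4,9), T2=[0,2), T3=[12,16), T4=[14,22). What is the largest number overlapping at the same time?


Check each time point for overlaps:
  t=14: 2 tasks active (T3, T4)
Max concurrent = 2


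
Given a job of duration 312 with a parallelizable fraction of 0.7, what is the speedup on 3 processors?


Amdahl's law: T_p = T × ((1-p) + p/N)
= 312 × ((1-0.7) + 0.7/3)
= 312 × (0.30 + 0.2333)
= 312 × 0.5333
= 166.40
Speedup = 312/166.40
= 1.88×


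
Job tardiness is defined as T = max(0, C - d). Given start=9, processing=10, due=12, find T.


Completion = start + processing = 9 + 10 = 19
Tardiness = max(0, C - d) = max(0, 19 - 12)
= max(0, 7)
= 7


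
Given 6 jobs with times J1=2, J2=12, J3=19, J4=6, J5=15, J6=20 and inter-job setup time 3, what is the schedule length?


Makespan = Σ processing + (n-1) × setup
= (2 + 12 + 19 + 6 + 15 + 20) + (6-1)×3
= 74 + 15
= 89 time units


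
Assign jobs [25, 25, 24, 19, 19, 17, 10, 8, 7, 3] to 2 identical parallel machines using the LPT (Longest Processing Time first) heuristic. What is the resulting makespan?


Jobs (LPT sorted): [25, 25, 24, 19, 19, 17, 10, 8, 7, 3]
Machines: 2
  J=25 → Machine 1 (load: 0+25=25)
  J=25 → Machine 2 (load: 0+25=25)
  J=24 → Machine 1 (load: 25+24=49)
  J=19 → Machine 2 (load: 25+19=44)
  J=19 → Machine 2 (load: 44+19=63)
  J=17 → Machine 1 (load: 49+17=66)
  J=10 → Machine 2 (load: 63+10=73)
  J=8 → Machine 1 (load: 66+8=74)
  J=7 → Machine 2 (load: 73+7=80)
  J=3 → Machine 1 (load: 74+3=77)
Machine loads: [77, 80]
Makespan = max = 80 time units


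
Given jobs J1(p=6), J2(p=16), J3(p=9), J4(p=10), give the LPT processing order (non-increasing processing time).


LPT: sort by longest processing time first
  J2: p=16
  J4: p=10
  J3: p=9
  J1: p=6
Order: J2 → J4 → J3 → J1


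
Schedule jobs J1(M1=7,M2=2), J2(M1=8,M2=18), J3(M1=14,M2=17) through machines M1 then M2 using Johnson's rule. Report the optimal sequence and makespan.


Johnson's rule:
Group 1 (M1≤M2, sort by M1): ['J2', 'J3']
Group 2 (M1>M2, sort desc M2): ['J1']
Sequence: J2 → J3 → J1
Makespan calculation:
  J2: M1 done=8, M2 done=26
  J3: M1 done=22, M2 done=43
  J1: M1 done=29, M2 done=45
= Sequence: J2 → J3 → J1, Makespan: 45


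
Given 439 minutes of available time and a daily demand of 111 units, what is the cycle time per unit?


Cycle time = available time / demand
= 439 / 111
= 3.95 min/unit


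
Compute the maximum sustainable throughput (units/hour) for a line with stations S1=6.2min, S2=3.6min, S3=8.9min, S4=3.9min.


Bottleneck = longest station time
Station times: [6.2, 3.6, 8.9, 3.9]
Max = 8.9 min
Rate = 60 / 8.9
= 6.74 units/hour (bottleneck: 8.9min)


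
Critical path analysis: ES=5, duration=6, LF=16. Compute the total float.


EF = ES + duration = 5 + 6 = 11
LS = LF - duration = 16 - 6 = 10
Total Float = LF - EF = 16 - 11
(or LS - ES = 10 - 5)
= 5


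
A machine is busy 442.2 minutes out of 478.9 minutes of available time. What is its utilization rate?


Utilization = busy / total × 100
= 442.2 / 478.9 × 100
= 92.3%


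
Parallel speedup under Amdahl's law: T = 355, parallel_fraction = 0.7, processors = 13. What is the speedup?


Amdahl's law: T_p = T × ((1-p) + p/N)
= 355 × ((1-0.7) + 0.7/13)
= 355 × (0.30 + 0.0538)
= 355 × 0.3538
= 125.62
Speedup = 355/125.62
= 2.83×


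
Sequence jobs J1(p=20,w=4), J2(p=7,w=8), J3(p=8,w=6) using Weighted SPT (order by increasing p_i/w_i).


WSPT (Smith's rule): sort by p/w ascending
  J2: p/w = 7/8 = 0.875
  J3: p/w = 8/6 = 1.333
  J1: p/w = 20/4 = 5.000
Order: J2 → J3 → J1


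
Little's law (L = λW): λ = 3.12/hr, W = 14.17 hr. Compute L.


Little's law: L = λ × W
= 3.12 × 14.17
= 44.21


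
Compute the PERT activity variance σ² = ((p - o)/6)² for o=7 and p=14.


σ² = ((p - o) / 6)² = (p - o)² / 36
= (14 - 7)² / 36
= 7² / 36
= 49 / 36
= 1.3611


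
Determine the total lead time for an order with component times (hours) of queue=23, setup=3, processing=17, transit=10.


Lead time = queue + setup + processing + transit
= 23 + 3 + 17 + 10
= 53 hours


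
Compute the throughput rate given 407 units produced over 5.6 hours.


Throughput = units / time
= 407 / 5.6
= 72.7 units/hour


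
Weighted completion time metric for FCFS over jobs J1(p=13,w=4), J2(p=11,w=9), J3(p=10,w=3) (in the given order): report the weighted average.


Completion times:
  J1: C=13, w×C=4×13=52
  J2: C=24, w×C=9×24=216
  J3: C=34, w×C=3×34=102
Sum w×C = 370
Sum w = 16
Weighted avg = 370/16
= 23.12


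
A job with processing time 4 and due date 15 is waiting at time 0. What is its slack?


Slack = due - current_time - processing
= 15 - 0 - 4
= 11


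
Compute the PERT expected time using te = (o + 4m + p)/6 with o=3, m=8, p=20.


te = (o + 4m + p) / 6
= (3 + 4×8 + 20) / 6
= (3 + 32 + 20) / 6
= 55 / 6
= 9.17


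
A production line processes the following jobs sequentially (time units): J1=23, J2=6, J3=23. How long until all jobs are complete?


Sequential makespan: sum all processing times
= 23 + 6 + 23
= 52 time units


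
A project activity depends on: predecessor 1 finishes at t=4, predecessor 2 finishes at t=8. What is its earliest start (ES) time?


ES = max of all predecessor completion times
Predecessors: [4, 8]
ES = max(4, 8)
= 8


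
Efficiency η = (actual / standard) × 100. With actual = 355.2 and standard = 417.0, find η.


Efficiency = (actual / standard) × 100
= (355.2 / 417.0) × 100
= 85.2%


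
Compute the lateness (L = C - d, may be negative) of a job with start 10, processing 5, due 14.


Completion = 10 + 5 = 15
Lateness = C - d = 15 - 14
= 1


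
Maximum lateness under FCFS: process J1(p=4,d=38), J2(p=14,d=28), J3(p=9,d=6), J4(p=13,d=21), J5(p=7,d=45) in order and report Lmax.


Lateness per job (L = C - d):
  J1: C=4, d=38, L=-34
  J2: C=18, d=28, L=-10
  J3: C=27, d=6, L=21
  J4: C=40, d=21, L=19
  J5: C=47, d=45, L=2
Lmax = max(-34, -10, 21, 19, 2)
= 21


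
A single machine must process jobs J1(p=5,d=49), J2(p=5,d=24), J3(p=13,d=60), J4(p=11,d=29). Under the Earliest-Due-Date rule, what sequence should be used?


EDD: sort by earliest due date
  J2: d=24, p=5
  J4: d=29, p=11
  J1: d=49, p=5
  J3: d=60, p=13
Order: J2 → J4 → J1 → J3


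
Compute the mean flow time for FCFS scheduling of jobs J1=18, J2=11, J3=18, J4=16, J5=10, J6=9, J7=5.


Completion times:
  J1: completes at 18
  J2: completes at 29
  J3: completes at 47
  J4: completes at 63
  J5: completes at 73
  J6: completes at 82
  J7: completes at 87
Sum = 399
Average = 399/7
= 57.00


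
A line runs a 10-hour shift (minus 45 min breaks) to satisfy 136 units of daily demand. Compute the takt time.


Available = 10×60 - 45 = 555 min
Takt time = 555 / 136
= 4.08 min/unit


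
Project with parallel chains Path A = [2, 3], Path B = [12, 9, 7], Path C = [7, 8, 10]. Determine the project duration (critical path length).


Path A: 2 + 3 = 5
Path B: 12 + 9 + 7 = 28
Path C: 7 + 8 + 10 = 25
Critical path = longest = max(5, 28, 25)
= 28 (Path B)


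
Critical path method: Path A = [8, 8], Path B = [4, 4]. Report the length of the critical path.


Path A: 8 + 8 = 16
Path B: 4 + 4 = 8
Critical path = longest = max(16, 8)
= 16 (Path A)


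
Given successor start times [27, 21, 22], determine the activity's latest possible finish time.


LF = min of all successor start times
Successors start at: [27, 21, 22]
LF = min(27, 21, 22)
= 21


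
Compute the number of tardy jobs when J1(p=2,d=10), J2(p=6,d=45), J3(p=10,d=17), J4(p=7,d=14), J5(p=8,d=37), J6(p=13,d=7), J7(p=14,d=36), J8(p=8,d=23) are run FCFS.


Completion vs due date:
  J1: C=2, d=10 → on time
  J2: C=8, d=45 → on time
  J3: C=18, d=17 → TARDY
  J4: C=25, d=14 → TARDY
  J5: C=33, d=37 → on time
  J6: C=46, d=7 → TARDY
  J7: C=60, d=36 → TARDY
  J8: C=68, d=23 → TARDY
Tardy jobs: J3, J4, J6, J7, J8
Count = 5


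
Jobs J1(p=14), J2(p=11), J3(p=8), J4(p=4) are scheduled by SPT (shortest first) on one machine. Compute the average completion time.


SPT order: J4 → J3 → J2 → J1
Completion times:
  J4: C=4
  J3: C=12
  J2: C=23
  J1: C=37
Sum = 76, n = 4
Mean flow = 76/4
= 19.00


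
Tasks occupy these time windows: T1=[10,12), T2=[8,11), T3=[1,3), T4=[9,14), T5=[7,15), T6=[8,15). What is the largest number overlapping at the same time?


Check each time point for overlaps:
  t=10: 5 tasks active (T1, T2, T4, T5, T6)
Max concurrent = 5


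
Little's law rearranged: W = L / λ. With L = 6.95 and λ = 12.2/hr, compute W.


Little's law: L = λW → W = L / λ
= 6.95 / 12.2
= 0.57 hours


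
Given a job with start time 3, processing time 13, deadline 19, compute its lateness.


Completion = 3 + 13 = 16
Lateness = C - d = 16 - 19
= -3


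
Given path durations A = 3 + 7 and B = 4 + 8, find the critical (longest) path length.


Path A: 3 + 7 = 10
Path B: 4 + 8 = 12
Critical path = longest = max(10, 12)
= 12 (Path B)


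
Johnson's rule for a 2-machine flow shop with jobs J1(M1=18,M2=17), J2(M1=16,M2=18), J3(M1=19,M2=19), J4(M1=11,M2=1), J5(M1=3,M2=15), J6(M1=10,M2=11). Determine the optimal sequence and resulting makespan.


Johnson's rule:
Group 1 (M1≤M2, sort by M1): ['J5', 'J6', 'J2', 'J3']
Group 2 (M1>M2, sort desc M2): ['J1', 'J4']
Sequence: J5 → J6 → J2 → J3 → J1 → J4
Makespan calculation:
  J5: M1 done=3, M2 done=18
  J6: M1 done=13, M2 done=29
  J2: M1 done=29, M2 done=47
  J3: M1 done=48, M2 done=67
  J1: M1 done=66, M2 done=84
  J4: M1 done=77, M2 done=85
= Sequence: J5 → J6 → J2 → J3 → J1 → J4, Makespan: 85


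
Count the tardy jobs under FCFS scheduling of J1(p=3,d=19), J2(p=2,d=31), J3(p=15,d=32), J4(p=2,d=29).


Completion vs due date:
  J1: C=3, d=19 → on time
  J2: C=5, d=31 → on time
  J3: C=20, d=32 → on time
  J4: C=22, d=29 → on time
Tardy jobs: none
Count = 0


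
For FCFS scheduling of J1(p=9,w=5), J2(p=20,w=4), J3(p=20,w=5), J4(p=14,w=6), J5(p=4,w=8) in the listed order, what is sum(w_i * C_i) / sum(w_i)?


Completion times:
  J1: C=9, w×C=5×9=45
  J2: C=29, w×C=4×29=116
  J3: C=49, w×C=5×49=245
  J4: C=63, w×C=6×63=378
  J5: C=67, w×C=8×67=536
Sum w×C = 1320
Sum w = 28
Weighted avg = 1320/28
= 47.14


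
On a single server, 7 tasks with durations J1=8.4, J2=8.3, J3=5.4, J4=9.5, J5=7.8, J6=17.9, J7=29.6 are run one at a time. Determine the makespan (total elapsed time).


Sequential makespan: sum all processing times
= 8.4 + 8.3 + 5.4 + 9.5 + 7.8 + 17.9 + 29.6
= 86.9 time units


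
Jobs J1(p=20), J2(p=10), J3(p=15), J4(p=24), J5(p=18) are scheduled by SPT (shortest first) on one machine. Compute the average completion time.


SPT order: J2 → J3 → J5 → J1 → J4
Completion times:
  J2: C=10
  J3: C=25
  J5: C=43
  J1: C=63
  J4: C=87
Sum = 228, n = 5
Mean flow = 228/5
= 45.60


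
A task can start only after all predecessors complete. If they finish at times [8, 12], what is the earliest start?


ES = max of all predecessor completion times
Predecessors: [8, 12]
ES = max(8, 12)
= 12


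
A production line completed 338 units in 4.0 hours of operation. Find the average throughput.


Throughput = units / time
= 338 / 4.0
= 84.5 units/hour


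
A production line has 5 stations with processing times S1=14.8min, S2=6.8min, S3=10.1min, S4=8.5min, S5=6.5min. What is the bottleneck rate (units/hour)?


Bottleneck = longest station time
Station times: [14.8, 6.8, 10.1, 8.5, 6.5]
Max = 14.8 min
Rate = 60 / 14.8
= 4.05 units/hour (bottleneck: 14.8min)


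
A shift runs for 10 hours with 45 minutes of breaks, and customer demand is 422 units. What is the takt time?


Available = 10×60 - 45 = 555 min
Takt time = 555 / 422
= 1.32 min/unit


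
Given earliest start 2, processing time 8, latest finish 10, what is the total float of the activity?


EF = ES + duration = 2 + 8 = 10
LS = LF - duration = 10 - 8 = 2
Total Float = LF - EF = 10 - 10
(or LS - ES = 2 - 2)
= 0


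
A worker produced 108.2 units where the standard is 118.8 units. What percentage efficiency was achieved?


Efficiency = (actual / standard) × 100
= (108.2 / 118.8) × 100
= 91.1%


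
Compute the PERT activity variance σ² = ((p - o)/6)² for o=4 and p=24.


σ² = ((p - o) / 6)² = (p - o)² / 36
= (24 - 4)² / 36
= 20² / 36
= 400 / 36
= 11.1111


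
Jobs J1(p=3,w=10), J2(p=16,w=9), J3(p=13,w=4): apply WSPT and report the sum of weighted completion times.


WSPT order (by p/w): J1 → J2 → J3
  J1: C=3, w·C=10×3=30
  J2: C=19, w·C=9×19=171
  J3: C=32, w·C=4×32=128
Σ w·C = 329
= 329


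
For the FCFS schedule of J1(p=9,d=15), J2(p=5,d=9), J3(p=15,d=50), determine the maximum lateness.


Lateness per job (L = C - d):
  J1: C=9, d=15, L=-6
  J2: C=14, d=9, L=5
  J3: C=29, d=50, L=-21
Lmax = max(-6, 5, -21)
= 5


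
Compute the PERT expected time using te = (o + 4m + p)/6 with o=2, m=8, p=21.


te = (o + 4m + p) / 6
= (2 + 4×8 + 21) / 6
= (2 + 32 + 21) / 6
= 55 / 6
= 9.17


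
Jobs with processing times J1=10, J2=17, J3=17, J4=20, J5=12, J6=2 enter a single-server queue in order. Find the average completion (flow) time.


Completion times:
  J1: completes at 10
  J2: completes at 27
  J3: completes at 44
  J4: completes at 64
  J5: completes at 76
  J6: completes at 78
Sum = 299
Average = 299/6
= 49.83


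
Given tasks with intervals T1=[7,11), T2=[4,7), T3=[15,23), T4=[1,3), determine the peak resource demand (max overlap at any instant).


Check each time point for overlaps:
  t=1: 1 tasks active (T4)
Max concurrent = 1


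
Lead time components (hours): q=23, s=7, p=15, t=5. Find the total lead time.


Lead time = queue + setup + processing + transit
= 23 + 7 + 15 + 5
= 50 hours


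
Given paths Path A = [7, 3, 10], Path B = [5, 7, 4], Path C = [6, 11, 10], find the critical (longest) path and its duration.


Path A: 7 + 3 + 10 = 20
Path B: 5 + 7 + 4 = 16
Path C: 6 + 11 + 10 = 27
Critical path = longest = max(20, 16, 27)
= 27 (Path C)


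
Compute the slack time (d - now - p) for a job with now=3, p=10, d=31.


Slack = due - current_time - processing
= 31 - 3 - 10
= 18


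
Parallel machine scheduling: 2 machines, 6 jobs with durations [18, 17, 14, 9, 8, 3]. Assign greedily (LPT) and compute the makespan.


Jobs (LPT sorted): [18, 17, 14, 9, 8, 3]
Machines: 2
  J=18 → Machine 1 (load: 0+18=18)
  J=17 → Machine 2 (load: 0+17=17)
  J=14 → Machine 2 (load: 17+14=31)
  J=9 → Machine 1 (load: 18+9=27)
  J=8 → Machine 1 (load: 27+8=35)
  J=3 → Machine 2 (load: 31+3=34)
Machine loads: [35, 34]
Makespan = max = 35 time units


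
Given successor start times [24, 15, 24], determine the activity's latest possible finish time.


LF = min of all successor start times
Successors start at: [24, 15, 24]
LF = min(24, 15, 24)
= 15


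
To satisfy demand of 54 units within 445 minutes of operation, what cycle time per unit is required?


Cycle time = available time / demand
= 445 / 54
= 8.24 min/unit


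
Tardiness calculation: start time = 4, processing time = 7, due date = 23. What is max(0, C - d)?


Completion = start + processing = 4 + 7 = 11
Tardiness = max(0, C - d) = max(0, 11 - 23)
= max(0, -12)
= 0


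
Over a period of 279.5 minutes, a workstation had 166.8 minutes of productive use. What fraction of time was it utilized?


Utilization = busy / total × 100
= 166.8 / 279.5 × 100
= 59.7%


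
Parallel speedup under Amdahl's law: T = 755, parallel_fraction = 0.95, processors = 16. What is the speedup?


Amdahl's law: T_p = T × ((1-p) + p/N)
= 755 × ((1-0.95) + 0.95/16)
= 755 × (0.05 + 0.0594)
= 755 × 0.1094
= 82.58
Speedup = 755/82.58
= 9.14×


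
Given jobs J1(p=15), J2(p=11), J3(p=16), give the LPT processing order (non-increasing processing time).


LPT: sort by longest processing time first
  J3: p=16
  J1: p=15
  J2: p=11
Order: J3 → J1 → J2


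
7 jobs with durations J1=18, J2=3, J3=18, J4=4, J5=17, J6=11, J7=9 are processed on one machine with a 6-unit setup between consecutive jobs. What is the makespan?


Makespan = Σ processing + (n-1) × setup
= (18 + 3 + 18 + 4 + 17 + 11 + 9) + (7-1)×6
= 80 + 36
= 116 time units


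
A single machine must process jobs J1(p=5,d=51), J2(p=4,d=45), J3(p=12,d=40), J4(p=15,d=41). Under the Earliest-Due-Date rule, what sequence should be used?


EDD: sort by earliest due date
  J3: d=40, p=12
  J4: d=41, p=15
  J2: d=45, p=4
  J1: d=51, p=5
Order: J3 → J4 → J2 → J1


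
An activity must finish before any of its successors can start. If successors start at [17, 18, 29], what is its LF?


LF = min of all successor start times
Successors start at: [17, 18, 29]
LF = min(17, 18, 29)
= 17


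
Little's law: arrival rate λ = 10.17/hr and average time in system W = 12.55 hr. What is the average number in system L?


Little's law: L = λ × W
= 10.17 × 12.55
= 127.63


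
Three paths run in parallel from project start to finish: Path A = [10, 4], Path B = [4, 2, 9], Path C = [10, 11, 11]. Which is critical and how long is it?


Path A: 10 + 4 = 14
Path B: 4 + 2 + 9 = 15
Path C: 10 + 11 + 11 = 32
Critical path = longest = max(14, 15, 32)
= 32 (Path C)


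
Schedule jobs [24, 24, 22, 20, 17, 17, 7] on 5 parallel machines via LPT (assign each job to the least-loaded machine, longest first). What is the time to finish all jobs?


Jobs (LPT sorted): [24, 24, 22, 20, 17, 17, 7]
Machines: 5
  J=24 → Machine 1 (load: 0+24=24)
  J=24 → Machine 2 (load: 0+24=24)
  J=22 → Machine 3 (load: 0+22=22)
  J=20 → Machine 4 (load: 0+20=20)
  J=17 → Machine 5 (load: 0+17=17)
  J=17 → Machine 5 (load: 17+17=34)
  J=7 → Machine 4 (load: 20+7=27)
Machine loads: [24, 24, 22, 27, 34]
Makespan = max = 34 time units


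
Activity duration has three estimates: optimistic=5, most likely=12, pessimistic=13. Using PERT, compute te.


te = (o + 4m + p) / 6
= (5 + 4×12 + 13) / 6
= (5 + 48 + 13) / 6
= 66 / 6
= 11.00


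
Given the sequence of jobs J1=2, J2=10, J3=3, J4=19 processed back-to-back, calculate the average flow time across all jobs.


Completion times:
  J1: completes at 2
  J2: completes at 12
  J3: completes at 15
  J4: completes at 34
Sum = 63
Average = 63/4
= 15.75


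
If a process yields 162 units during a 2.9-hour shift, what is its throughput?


Throughput = units / time
= 162 / 2.9
= 55.9 units/hour


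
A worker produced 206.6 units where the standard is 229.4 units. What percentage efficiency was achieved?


Efficiency = (actual / standard) × 100
= (206.6 / 229.4) × 100
= 90.1%


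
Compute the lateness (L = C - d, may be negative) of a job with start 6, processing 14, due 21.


Completion = 6 + 14 = 20
Lateness = C - d = 20 - 21
= -1


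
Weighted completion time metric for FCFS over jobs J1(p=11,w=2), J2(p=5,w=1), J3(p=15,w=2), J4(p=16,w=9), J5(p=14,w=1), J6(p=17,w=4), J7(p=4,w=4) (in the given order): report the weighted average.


Completion times:
  J1: C=11, w×C=2×11=22
  J2: C=16, w×C=1×16=16
  J3: C=31, w×C=2×31=62
  J4: C=47, w×C=9×47=423
  J5: C=61, w×C=1×61=61
  J6: C=78, w×C=4×78=312
  J7: C=82, w×C=4×82=328
Sum w×C = 1224
Sum w = 23
Weighted avg = 1224/23
= 53.22


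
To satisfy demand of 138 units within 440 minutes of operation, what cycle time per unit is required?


Cycle time = available time / demand
= 440 / 138
= 3.19 min/unit


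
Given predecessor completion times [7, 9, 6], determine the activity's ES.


ES = max of all predecessor completion times
Predecessors: [7, 9, 6]
ES = max(7, 9, 6)
= 9


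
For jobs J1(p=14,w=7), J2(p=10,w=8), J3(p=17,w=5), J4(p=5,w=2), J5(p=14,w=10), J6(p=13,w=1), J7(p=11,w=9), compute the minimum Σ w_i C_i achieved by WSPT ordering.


WSPT order (by p/w): J7 → J2 → J5 → J1 → J4 → J3 → J6
  J7: C=11, w·C=9×11=99
  J2: C=21, w·C=8×21=168
  J5: C=35, w·C=10×35=350
  J1: C=49, w·C=7×49=343
  J4: C=54, w·C=2×54=108
  J3: C=71, w·C=5×71=355
  J6: C=84, w·C=1×84=84
Σ w·C = 1507
= 1507


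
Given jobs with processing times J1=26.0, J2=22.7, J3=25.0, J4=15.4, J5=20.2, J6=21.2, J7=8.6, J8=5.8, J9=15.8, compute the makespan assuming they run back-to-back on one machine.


Sequential makespan: sum all processing times
= 26.0 + 22.7 + 25.0 + 15.4 + 20.2 + 21.2 + 8.6 + 5.8 + 15.8
= 160.7 time units


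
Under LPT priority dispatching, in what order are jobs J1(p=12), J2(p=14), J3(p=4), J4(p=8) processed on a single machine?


LPT: sort by longest processing time first
  J2: p=14
  J1: p=12
  J4: p=8
  J3: p=4
Order: J2 → J1 → J4 → J3


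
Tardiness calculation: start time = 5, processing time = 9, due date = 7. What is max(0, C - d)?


Completion = start + processing = 5 + 9 = 14
Tardiness = max(0, C - d) = max(0, 14 - 7)
= max(0, 7)
= 7


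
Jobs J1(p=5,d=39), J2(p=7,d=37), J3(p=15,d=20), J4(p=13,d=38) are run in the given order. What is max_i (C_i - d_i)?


Lateness per job (L = C - d):
  J1: C=5, d=39, L=-34
  J2: C=12, d=37, L=-25
  J3: C=27, d=20, L=7
  J4: C=40, d=38, L=2
Lmax = max(-34, -25, 7, 2)
= 7


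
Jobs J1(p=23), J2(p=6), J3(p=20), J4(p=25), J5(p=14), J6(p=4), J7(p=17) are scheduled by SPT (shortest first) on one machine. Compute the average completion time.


SPT order: J6 → J2 → J5 → J7 → J3 → J1 → J4
Completion times:
  J6: C=4
  J2: C=10
  J5: C=24
  J7: C=41
  J3: C=61
  J1: C=84
  J4: C=109
Sum = 333, n = 7
Mean flow = 333/7
= 47.57


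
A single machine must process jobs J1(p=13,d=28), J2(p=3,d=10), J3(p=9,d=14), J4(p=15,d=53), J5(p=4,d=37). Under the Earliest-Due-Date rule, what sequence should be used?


EDD: sort by earliest due date
  J2: d=10, p=3
  J3: d=14, p=9
  J1: d=28, p=13
  J5: d=37, p=4
  J4: d=53, p=15
Order: J2 → J3 → J1 → J5 → J4


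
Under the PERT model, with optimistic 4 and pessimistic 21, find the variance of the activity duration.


σ² = ((p - o) / 6)² = (p - o)² / 36
= (21 - 4)² / 36
= 17² / 36
= 289 / 36
= 8.0278


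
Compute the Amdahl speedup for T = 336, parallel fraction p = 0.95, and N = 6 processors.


Amdahl's law: T_p = T × ((1-p) + p/N)
= 336 × ((1-0.95) + 0.95/6)
= 336 × (0.05 + 0.1583)
= 336 × 0.2083
= 70.00
Speedup = 336/70.00
= 4.80×


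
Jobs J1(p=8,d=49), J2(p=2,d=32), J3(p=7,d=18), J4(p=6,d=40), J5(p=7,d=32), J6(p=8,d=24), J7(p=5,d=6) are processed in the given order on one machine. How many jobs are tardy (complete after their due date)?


Completion vs due date:
  J1: C=8, d=49 → on time
  J2: C=10, d=32 → on time
  J3: C=17, d=18 → on time
  J4: C=23, d=40 → on time
  J5: C=30, d=32 → on time
  J6: C=38, d=24 → TARDY
  J7: C=43, d=6 → TARDY
Tardy jobs: J6, J7
Count = 2


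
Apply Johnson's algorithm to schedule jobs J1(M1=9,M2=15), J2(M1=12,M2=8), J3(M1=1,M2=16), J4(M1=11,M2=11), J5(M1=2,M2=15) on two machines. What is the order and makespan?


Johnson's rule:
Group 1 (M1≤M2, sort by M1): ['J3', 'J5', 'J1', 'J4']
Group 2 (M1>M2, sort desc M2): ['J2']
Sequence: J3 → J5 → J1 → J4 → J2
Makespan calculation:
  J3: M1 done=1, M2 done=17
  J5: M1 done=3, M2 done=32
  J1: M1 done=12, M2 done=47
  J4: M1 done=23, M2 done=58
  J2: M1 done=35, M2 done=66
= Sequence: J3 → J5 → J1 → J4 → J2, Makespan: 66


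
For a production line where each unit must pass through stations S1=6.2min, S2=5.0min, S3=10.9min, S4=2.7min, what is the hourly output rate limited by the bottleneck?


Bottleneck = longest station time
Station times: [6.2, 5.0, 10.9, 2.7]
Max = 10.9 min
Rate = 60 / 10.9
= 5.50 units/hour (bottleneck: 10.9min)


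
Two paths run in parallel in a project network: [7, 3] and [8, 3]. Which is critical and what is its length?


Path A: 7 + 3 = 10
Path B: 8 + 3 = 11
Critical path = longest = max(10, 11)
= 11 (Path B)


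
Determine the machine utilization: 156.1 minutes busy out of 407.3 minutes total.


Utilization = busy / total × 100
= 156.1 / 407.3 × 100
= 38.3%


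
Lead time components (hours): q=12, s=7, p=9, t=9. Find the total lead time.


Lead time = queue + setup + processing + transit
= 12 + 7 + 9 + 9
= 37 hours


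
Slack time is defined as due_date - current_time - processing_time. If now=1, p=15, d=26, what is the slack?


Slack = due - current_time - processing
= 26 - 1 - 15
= 10


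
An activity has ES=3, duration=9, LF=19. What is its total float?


EF = ES + duration = 3 + 9 = 12
LS = LF - duration = 19 - 9 = 10
Total Float = LF - EF = 19 - 12
(or LS - ES = 10 - 3)
= 7


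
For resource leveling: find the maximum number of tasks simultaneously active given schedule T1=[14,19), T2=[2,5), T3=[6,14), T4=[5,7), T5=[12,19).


Check each time point for overlaps:
  t=6: 2 tasks active (T3, T4)
Max concurrent = 2


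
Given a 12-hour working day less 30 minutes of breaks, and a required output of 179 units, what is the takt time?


Available = 12×60 - 30 = 690 min
Takt time = 690 / 179
= 3.85 min/unit


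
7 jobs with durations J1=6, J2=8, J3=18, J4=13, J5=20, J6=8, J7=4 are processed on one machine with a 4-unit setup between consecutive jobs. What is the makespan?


Makespan = Σ processing + (n-1) × setup
= (6 + 8 + 18 + 13 + 20 + 8 + 4) + (7-1)×4
= 77 + 24
= 101 time units


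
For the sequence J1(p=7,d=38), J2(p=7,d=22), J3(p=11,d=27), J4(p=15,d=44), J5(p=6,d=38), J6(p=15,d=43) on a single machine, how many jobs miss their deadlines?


Completion vs due date:
  J1: C=7, d=38 → on time
  J2: C=14, d=22 → on time
  J3: C=25, d=27 → on time
  J4: C=40, d=44 → on time
  J5: C=46, d=38 → TARDY
  J6: C=61, d=43 → TARDY
Tardy jobs: J5, J6
Count = 2


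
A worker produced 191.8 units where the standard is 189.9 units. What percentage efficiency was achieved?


Efficiency = (actual / standard) × 100
= (191.8 / 189.9) × 100
= 101.0%


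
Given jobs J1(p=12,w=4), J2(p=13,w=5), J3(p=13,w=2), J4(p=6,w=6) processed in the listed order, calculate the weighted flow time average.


Completion times:
  J1: C=12, w×C=4×12=48
  J2: C=25, w×C=5×25=125
  J3: C=38, w×C=2×38=76
  J4: C=44, w×C=6×44=264
Sum w×C = 513
Sum w = 17
Weighted avg = 513/17
= 30.18


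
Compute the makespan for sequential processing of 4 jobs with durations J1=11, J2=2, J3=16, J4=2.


Sequential makespan: sum all processing times
= 11 + 2 + 16 + 2
= 31 time units


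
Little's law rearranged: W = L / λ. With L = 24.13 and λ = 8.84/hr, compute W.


Little's law: L = λW → W = L / λ
= 24.13 / 8.84
= 2.73 hours


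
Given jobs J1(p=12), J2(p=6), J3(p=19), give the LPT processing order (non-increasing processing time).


LPT: sort by longest processing time first
  J3: p=19
  J1: p=12
  J2: p=6
Order: J3 → J1 → J2


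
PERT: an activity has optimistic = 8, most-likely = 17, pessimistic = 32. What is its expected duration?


te = (o + 4m + p) / 6
= (8 + 4×17 + 32) / 6
= (8 + 68 + 32) / 6
= 108 / 6
= 18.00


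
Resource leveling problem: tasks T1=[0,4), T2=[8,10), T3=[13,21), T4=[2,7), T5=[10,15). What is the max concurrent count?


Check each time point for overlaps:
  t=2: 2 tasks active (T1, T4)
Max concurrent = 2


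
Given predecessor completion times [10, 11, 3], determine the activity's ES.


ES = max of all predecessor completion times
Predecessors: [10, 11, 3]
ES = max(10, 11, 3)
= 11


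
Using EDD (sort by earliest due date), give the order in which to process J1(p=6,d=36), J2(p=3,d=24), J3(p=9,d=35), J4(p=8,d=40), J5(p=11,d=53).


EDD: sort by earliest due date
  J2: d=24, p=3
  J3: d=35, p=9
  J1: d=36, p=6
  J4: d=40, p=8
  J5: d=53, p=11
Order: J2 → J3 → J1 → J4 → J5


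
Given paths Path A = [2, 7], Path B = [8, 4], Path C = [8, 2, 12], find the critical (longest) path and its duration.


Path A: 2 + 7 = 9
Path B: 8 + 4 = 12
Path C: 8 + 2 + 12 = 22
Critical path = longest = max(9, 12, 22)
= 22 (Path C)


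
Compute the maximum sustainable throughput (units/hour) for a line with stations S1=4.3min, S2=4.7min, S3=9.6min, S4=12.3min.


Bottleneck = longest station time
Station times: [4.3, 4.7, 9.6, 12.3]
Max = 12.3 min
Rate = 60 / 12.3
= 4.88 units/hour (bottleneck: 12.3min)


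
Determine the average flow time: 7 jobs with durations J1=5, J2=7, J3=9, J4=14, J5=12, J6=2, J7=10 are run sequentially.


Completion times:
  J1: completes at 5
  J2: completes at 12
  J3: completes at 21
  J4: completes at 35
  J5: completes at 47
  J6: completes at 49
  J7: completes at 59
Sum = 228
Average = 228/7
= 32.57


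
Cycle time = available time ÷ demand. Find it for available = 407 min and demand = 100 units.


Cycle time = available time / demand
= 407 / 100
= 4.07 min/unit


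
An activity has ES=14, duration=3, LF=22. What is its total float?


EF = ES + duration = 14 + 3 = 17
LS = LF - duration = 22 - 3 = 19
Total Float = LF - EF = 22 - 17
(or LS - ES = 19 - 14)
= 5


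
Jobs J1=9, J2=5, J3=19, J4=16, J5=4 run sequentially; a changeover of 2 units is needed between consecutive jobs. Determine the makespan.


Makespan = Σ processing + (n-1) × setup
= (9 + 5 + 19 + 16 + 4) + (5-1)×2
= 53 + 8
= 61 time units


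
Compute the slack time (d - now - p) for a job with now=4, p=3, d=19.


Slack = due - current_time - processing
= 19 - 4 - 3
= 12


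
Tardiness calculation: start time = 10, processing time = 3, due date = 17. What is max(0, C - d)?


Completion = start + processing = 10 + 3 = 13
Tardiness = max(0, C - d) = max(0, 13 - 17)
= max(0, -4)
= 0


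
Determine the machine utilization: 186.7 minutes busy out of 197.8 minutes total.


Utilization = busy / total × 100
= 186.7 / 197.8 × 100
= 94.4%


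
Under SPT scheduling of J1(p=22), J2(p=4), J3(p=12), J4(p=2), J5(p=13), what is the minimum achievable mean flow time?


SPT order: J4 → J2 → J3 → J5 → J1
Completion times:
  J4: C=2
  J2: C=6
  J3: C=18
  J5: C=31
  J1: C=53
Sum = 110, n = 5
Mean flow = 110/5
= 22.00


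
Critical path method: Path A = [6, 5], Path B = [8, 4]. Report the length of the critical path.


Path A: 6 + 5 = 11
Path B: 8 + 4 = 12
Critical path = longest = max(11, 12)
= 12 (Path B)


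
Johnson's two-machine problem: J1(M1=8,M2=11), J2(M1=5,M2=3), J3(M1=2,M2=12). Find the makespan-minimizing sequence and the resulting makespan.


Johnson's rule:
Group 1 (M1≤M2, sort by M1): ['J3', 'J1']
Group 2 (M1>M2, sort desc M2): ['J2']
Sequence: J3 → J1 → J2
Makespan calculation:
  J3: M1 done=2, M2 done=14
  J1: M1 done=10, M2 done=25
  J2: M1 done=15, M2 done=28
= Sequence: J3 → J1 → J2, Makespan: 28


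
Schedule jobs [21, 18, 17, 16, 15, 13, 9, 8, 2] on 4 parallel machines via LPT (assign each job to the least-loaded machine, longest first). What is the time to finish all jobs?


Jobs (LPT sorted): [21, 18, 17, 16, 15, 13, 9, 8, 2]
Machines: 4
  J=21 → Machine 1 (load: 0+21=21)
  J=18 → Machine 2 (load: 0+18=18)
  J=17 → Machine 3 (load: 0+17=17)
  J=16 → Machine 4 (load: 0+16=16)
  J=15 → Machine 4 (load: 16+15=31)
  J=13 → Machine 3 (load: 17+13=30)
  J=9 → Machine 2 (load: 18+9=27)
  J=8 → Machine 1 (load: 21+8=29)
  J=2 → Machine 2 (load: 27+2=29)
Machine loads: [29, 29, 30, 31]
Makespan = max = 31 time units


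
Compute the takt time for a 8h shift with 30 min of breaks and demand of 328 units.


Available = 8×60 - 30 = 450 min
Takt time = 450 / 328
= 1.37 min/unit


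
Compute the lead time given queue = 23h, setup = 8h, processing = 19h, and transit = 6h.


Lead time = queue + setup + processing + transit
= 23 + 8 + 19 + 6
= 56 hours


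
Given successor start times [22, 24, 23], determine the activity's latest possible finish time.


LF = min of all successor start times
Successors start at: [22, 24, 23]
LF = min(22, 24, 23)
= 22


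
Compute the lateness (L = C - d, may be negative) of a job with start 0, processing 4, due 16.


Completion = 0 + 4 = 4
Lateness = C - d = 4 - 16
= -12


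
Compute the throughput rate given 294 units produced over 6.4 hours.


Throughput = units / time
= 294 / 6.4
= 45.9 units/hour


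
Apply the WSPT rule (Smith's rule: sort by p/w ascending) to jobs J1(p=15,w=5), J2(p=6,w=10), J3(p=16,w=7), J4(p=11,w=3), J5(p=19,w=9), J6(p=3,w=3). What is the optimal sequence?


WSPT (Smith's rule): sort by p/w ascending
  J2: p/w = 6/10 = 0.600
  J6: p/w = 3/3 = 1.000
  J5: p/w = 19/9 = 2.111
  J3: p/w = 16/7 = 2.286
  J1: p/w = 15/5 = 3.000
  J4: p/w = 11/3 = 3.667
Order: J2 → J6 → J5 → J3 → J1 → J4


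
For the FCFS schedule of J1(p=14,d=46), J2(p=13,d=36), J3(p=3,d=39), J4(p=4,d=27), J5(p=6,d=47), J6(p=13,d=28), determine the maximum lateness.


Lateness per job (L = C - d):
  J1: C=14, d=46, L=-32
  J2: C=27, d=36, L=-9
  J3: C=30, d=39, L=-9
  J4: C=34, d=27, L=7
  J5: C=40, d=47, L=-7
  J6: C=53, d=28, L=25
Lmax = max(-32, -9, -9, 7, -7, 25)
= 25
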